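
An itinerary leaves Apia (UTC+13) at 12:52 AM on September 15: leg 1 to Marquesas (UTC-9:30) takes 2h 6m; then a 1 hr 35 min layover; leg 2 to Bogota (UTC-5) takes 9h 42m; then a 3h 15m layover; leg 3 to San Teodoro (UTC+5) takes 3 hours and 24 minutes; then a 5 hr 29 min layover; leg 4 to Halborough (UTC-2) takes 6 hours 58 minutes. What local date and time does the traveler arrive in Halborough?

6:21 PM on September 15

Convert departure to UTC: 12:52 AM − 13:00 = 11:52 AM UTC on Sep 14.
Add 2 hours and 6 minutes leg 1 → 1:58 PM UTC.
Add 1 hour and 35 minutes layover in Marquesas → 3:33 PM UTC.
Add 9 hours 42 minutes leg 2 → 1:15 AM UTC (Sep 15).
Add 3 hours 15 minutes layover in Bogota → 4:30 AM UTC.
Add 3 hours 24 minutes leg 3 → 7:54 AM UTC.
Add 5 hours and 29 minutes layover in San Teodoro → 1:23 PM UTC.
Add 6 hours 58 minutes leg 4 → 8:21 PM UTC.
Halborough is UTC−2:00, so local arrival = 8:21 PM − 2:00 = 6:21 PM on Sep 15.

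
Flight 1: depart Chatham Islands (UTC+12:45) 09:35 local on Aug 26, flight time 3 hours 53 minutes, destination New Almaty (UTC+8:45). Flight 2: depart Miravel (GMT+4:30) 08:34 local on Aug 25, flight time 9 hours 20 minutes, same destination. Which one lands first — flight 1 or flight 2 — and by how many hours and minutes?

Flight 1 in UTC: 09:35 − 12:45 = 20:50 on Aug 25.
+3 hours and 53 minutes → arrive 00:43 UTC on Aug 26.
Flight 2 in UTC: 08:34 − 4:30 = 04:04 on Aug 25.
+9 hours and 20 minutes → arrive 13:24 UTC on Aug 25.
Flight 2 lands earlier by 11 hours 19 minutes.

the second, by 11 hours 19 minutes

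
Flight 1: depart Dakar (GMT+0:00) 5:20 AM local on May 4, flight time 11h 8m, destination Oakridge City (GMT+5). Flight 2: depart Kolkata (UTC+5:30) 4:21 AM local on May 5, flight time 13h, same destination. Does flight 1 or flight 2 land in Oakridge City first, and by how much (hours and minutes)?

Flight 1 departs at 5:20 AM UTC (May 4).
+11 hours and 8 minutes → arrive 4:28 PM UTC on May 4.
Flight 2 in UTC: 4:21 AM − 5:30 = 10:51 PM on May 4.
+13 hours → arrive 11:51 AM UTC on May 5.
Flight 1 lands earlier by 19 hours 23 minutes.

the first, by 19 hours 23 minutes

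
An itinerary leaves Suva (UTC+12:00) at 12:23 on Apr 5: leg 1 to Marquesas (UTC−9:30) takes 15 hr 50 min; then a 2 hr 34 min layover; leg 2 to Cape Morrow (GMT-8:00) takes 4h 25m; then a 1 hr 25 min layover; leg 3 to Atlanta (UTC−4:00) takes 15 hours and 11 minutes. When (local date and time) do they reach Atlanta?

Convert departure to UTC: 12:23 − 12:00 = 00:23 UTC on Apr 5.
Add 15 hours 50 minutes leg 1 → 16:13 UTC.
Add 2 hours 34 minutes layover in Marquesas → 18:47 UTC.
Add 4 hours 25 minutes leg 2 → 23:12 UTC.
Add 1 hour and 25 minutes layover in Cape Morrow → 00:37 UTC (Apr 6).
Add 15 hours and 11 minutes leg 3 → 15:48 UTC.
Atlanta is UTC−4:00, so local arrival = 15:48 − 4:00 = 11:48 on Apr 6.

11:48 on Apr 6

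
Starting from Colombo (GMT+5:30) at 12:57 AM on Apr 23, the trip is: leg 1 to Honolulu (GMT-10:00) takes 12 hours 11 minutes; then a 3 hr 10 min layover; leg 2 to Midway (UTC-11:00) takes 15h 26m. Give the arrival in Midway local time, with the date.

Convert departure to UTC: 12:57 AM − 5:30 = 7:27 PM UTC on Apr 22.
Add 12 hours and 11 minutes leg 1 → 7:38 AM UTC (Apr 23).
Add 3 hours 10 minutes layover in Honolulu → 10:48 AM UTC.
Add 15 hours 26 minutes leg 2 → 2:14 AM UTC (Apr 24).
Midway is UTC−11:00, so local arrival = 2:14 AM − 11:00 = 3:14 PM on Apr 23.

3:14 PM on April 23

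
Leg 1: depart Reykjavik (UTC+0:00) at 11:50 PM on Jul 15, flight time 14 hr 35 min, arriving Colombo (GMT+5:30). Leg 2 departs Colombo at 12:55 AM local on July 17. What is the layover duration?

Reykjavik is at UTC+0, so departure is already 11:50 PM UTC on Jul 15.
Add 14 hours 35 minutes flight time → 2:25 PM UTC (Jul 16).
Colombo is UTC+5:30, so local arrival = 2:25 PM + 5:30 = 7:55 PM on Jul 16.
Layover = 12:55 AM − 7:55 PM (+1 day) = 5 hours.

5 hours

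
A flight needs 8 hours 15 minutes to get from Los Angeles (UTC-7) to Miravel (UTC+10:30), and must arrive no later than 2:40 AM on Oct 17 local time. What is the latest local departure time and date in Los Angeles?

Target arrival in UTC: 2:40 AM − 10:30 = 4:10 PM on Oct 16.
Subtract 8 hours 15 minutes → departure 7:55 AM UTC on Oct 16.
Los Angeles is UTC−7:00: 7:55 AM − 7:00 = 12:55 AM on Oct 16.

12:55 AM on Oct 16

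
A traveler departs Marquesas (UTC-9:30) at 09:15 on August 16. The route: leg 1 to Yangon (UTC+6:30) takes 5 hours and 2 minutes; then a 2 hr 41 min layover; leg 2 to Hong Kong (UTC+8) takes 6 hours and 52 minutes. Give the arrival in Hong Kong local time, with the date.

17:20 on August 17

Convert departure to UTC: 09:15 + 9:30 = 18:45 UTC on Aug 16.
Add 5 hours 2 minutes leg 1 → 23:47 UTC.
Add 2 hours and 41 minutes layover in Yangon → 02:28 UTC (Aug 17).
Add 6 hours 52 minutes leg 2 → 09:20 UTC.
Hong Kong is UTC+8:00, so local arrival = 09:20 + 8:00 = 17:20 on Aug 17.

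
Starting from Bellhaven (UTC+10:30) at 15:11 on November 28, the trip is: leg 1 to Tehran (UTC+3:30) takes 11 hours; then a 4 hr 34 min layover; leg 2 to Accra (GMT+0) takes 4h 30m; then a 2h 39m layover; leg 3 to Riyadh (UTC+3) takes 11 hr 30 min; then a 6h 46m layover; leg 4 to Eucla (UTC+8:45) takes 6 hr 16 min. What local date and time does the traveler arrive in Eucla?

12:41 on November 30

Convert departure to UTC: 15:11 − 10:30 = 04:41 UTC on Nov 28.
Add 11 hours leg 1 → 15:41 UTC.
Add 4 hours 34 minutes layover in Tehran → 20:15 UTC.
Add 4 hours and 30 minutes leg 2 → 00:45 UTC (Nov 29).
Add 2 hours 39 minutes layover in Accra → 03:24 UTC.
Add 11 hours 30 minutes leg 3 → 14:54 UTC.
Add 6 hours 46 minutes layover in Riyadh → 21:40 UTC.
Add 6 hours 16 minutes leg 4 → 03:56 UTC (Nov 30).
Eucla is UTC+8:45, so local arrival = 03:56 + 8:45 = 12:41 on Nov 30.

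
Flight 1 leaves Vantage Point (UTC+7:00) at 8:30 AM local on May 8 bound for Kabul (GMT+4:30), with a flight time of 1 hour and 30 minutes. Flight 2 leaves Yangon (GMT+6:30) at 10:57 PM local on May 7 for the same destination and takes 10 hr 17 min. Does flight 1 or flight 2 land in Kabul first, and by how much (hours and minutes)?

the second, by 16 minutes

Flight 1 in UTC: 8:30 AM − 7:00 = 1:30 AM on May 8.
+1 hour 30 minutes → arrive 3:00 AM UTC on May 8.
Flight 2 in UTC: 10:57 PM − 6:30 = 4:27 PM on May 7.
+10 hours and 17 minutes → arrive 2:44 AM UTC on May 8.
Flight 2 lands earlier by 16 minutes.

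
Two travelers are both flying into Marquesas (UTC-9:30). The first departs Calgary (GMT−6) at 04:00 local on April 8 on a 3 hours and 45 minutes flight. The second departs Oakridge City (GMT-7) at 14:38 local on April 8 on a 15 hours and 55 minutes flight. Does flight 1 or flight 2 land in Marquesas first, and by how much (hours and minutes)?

the first, by 23 hours 48 minutes

Flight 1 in UTC: 04:00 + 6:00 = 10:00 on Apr 8.
+3 hours 45 minutes → arrive 13:45 UTC on Apr 8.
Flight 2 in UTC: 14:38 + 7:00 = 21:38 on Apr 8.
+15 hours 55 minutes → arrive 13:33 UTC on Apr 9.
Flight 1 lands earlier by 23 hours 48 minutes.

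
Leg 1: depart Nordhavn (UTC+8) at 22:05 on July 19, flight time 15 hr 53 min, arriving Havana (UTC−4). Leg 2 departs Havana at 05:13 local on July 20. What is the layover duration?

3 hours 15 minutes

Convert departure to UTC: 22:05 − 8:00 = 14:05 UTC on Jul 19.
Add 15 hours and 53 minutes flight time → 05:58 UTC (Jul 20).
Havana is UTC−4:00, so local arrival = 05:58 − 4:00 = 01:58 on Jul 20.
Layover = 05:13 − 01:58 = 3 hours 15 minutes.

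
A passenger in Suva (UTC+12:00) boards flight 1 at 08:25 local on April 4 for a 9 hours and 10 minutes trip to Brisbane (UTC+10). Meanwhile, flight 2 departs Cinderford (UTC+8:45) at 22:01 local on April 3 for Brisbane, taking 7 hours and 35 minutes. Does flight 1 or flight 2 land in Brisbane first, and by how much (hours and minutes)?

the second, by 8 hours 44 minutes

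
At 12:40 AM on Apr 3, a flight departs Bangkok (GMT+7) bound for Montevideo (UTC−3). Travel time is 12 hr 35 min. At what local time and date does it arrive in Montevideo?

3:15 AM on April 3

Convert departure to UTC: 12:40 AM − 7:00 = 5:40 PM UTC on Apr 2.
Add 12 hours and 35 minutes travel time → 6:15 AM UTC (Apr 3).
Montevideo is UTC−3:00, so local arrival = 6:15 AM − 3:00 = 3:15 AM on Apr 3.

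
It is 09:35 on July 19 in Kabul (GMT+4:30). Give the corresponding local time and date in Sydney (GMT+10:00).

15:05 on July 19

Sydney is 5:30 ahead of Kabul.
Shift by the zone difference: 09:35 + 5:30 = 15:05 on Jul 19 in Sydney.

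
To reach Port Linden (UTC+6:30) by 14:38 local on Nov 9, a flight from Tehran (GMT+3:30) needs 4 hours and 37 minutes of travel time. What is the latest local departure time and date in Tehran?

Target arrival in UTC: 14:38 − 6:30 = 08:08 on Nov 9.
Subtract 4 hours 37 minutes → departure 03:31 UTC on Nov 9.
Tehran is UTC+3:30: 03:31 + 3:30 = 07:01 on Nov 9.

07:01 on November 9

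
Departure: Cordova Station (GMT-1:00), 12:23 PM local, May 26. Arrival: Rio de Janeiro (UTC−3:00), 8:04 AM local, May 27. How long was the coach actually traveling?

21 hours 41 minutes

Rio de Janeiro is 2:00 behind Cordova Station.
Clock-face elapsed time (ignoring zones) is 19 hours 41 minutes.
Actual elapsed = 19 hours 41 minutes + 2:00 = 21 hours 41 minutes.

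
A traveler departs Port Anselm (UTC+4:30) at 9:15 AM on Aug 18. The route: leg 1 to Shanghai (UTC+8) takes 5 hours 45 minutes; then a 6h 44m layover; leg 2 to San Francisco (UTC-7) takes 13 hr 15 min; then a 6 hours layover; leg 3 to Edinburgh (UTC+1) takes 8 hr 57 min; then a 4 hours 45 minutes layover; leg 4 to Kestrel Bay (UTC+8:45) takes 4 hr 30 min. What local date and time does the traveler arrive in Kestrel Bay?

3:26 PM on August 20

Convert departure to UTC: 9:15 AM − 4:30 = 4:45 AM UTC on Aug 18.
Add 5 hours and 45 minutes leg 1 → 10:30 AM UTC.
Add 6 hours 44 minutes layover in Shanghai → 5:14 PM UTC.
Add 13 hours and 15 minutes leg 2 → 6:29 AM UTC (Aug 19).
Add 6 hours layover in San Francisco → 12:29 PM UTC.
Add 8 hours 57 minutes leg 3 → 9:26 PM UTC.
Add 4 hours 45 minutes layover in Edinburgh → 2:11 AM UTC (Aug 20).
Add 4 hours and 30 minutes leg 4 → 6:41 AM UTC.
Kestrel Bay is UTC+8:45, so local arrival = 6:41 AM + 8:45 = 3:26 PM on Aug 20.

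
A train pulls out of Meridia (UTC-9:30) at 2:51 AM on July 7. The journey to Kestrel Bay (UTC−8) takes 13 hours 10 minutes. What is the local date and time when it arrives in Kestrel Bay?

Kestrel Bay is 1:30 ahead of Meridia.
After 13 hours and 10 minutes it is 4:01 PM in Meridia.
Shift by the zone difference: 4:01 PM + 1:30 = 5:31 PM on Jul 7 in Kestrel Bay.

5:31 PM on July 7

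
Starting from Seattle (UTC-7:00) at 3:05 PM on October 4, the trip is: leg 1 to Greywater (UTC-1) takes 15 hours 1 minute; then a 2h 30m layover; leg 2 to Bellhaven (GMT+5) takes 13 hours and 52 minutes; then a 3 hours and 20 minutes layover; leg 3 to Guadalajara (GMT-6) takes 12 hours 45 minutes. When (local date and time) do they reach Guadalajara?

Convert departure to UTC: 3:05 PM + 7:00 = 10:05 PM UTC on Oct 4.
Add 15 hours and 1 minute leg 1 → 1:06 PM UTC (Oct 5).
Add 2 hours and 30 minutes layover in Greywater → 3:36 PM UTC.
Add 13 hours 52 minutes leg 2 → 5:28 AM UTC (Oct 6).
Add 3 hours and 20 minutes layover in Bellhaven → 8:48 AM UTC.
Add 12 hours 45 minutes leg 3 → 9:33 PM UTC.
Guadalajara is UTC−6:00, so local arrival = 9:33 PM − 6:00 = 3:33 PM on Oct 6.

3:33 PM on October 6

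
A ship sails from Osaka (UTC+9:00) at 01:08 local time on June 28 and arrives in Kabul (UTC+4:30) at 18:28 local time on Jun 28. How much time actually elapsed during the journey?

21 hours 50 minutes

Departure in UTC: 01:08 − 9:00 = 16:08 on Jun 27.
Arrival in UTC: 18:28 − 4:30 = 13:58 on Jun 28.
Elapsed = 13:58 − 16:08 (+1 day) = 21 hours 50 minutes.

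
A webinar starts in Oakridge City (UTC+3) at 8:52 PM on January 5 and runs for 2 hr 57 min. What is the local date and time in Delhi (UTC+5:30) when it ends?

2:19 AM on January 6

Convert start to UTC: 8:52 PM − 3:00 = 5:52 PM UTC on Jan 5.
Add 2 hours and 57 minutes duration → 8:49 PM UTC.
Delhi is UTC+5:30, so local end time = 8:49 PM + 5:30 = 2:19 AM on Jan 6.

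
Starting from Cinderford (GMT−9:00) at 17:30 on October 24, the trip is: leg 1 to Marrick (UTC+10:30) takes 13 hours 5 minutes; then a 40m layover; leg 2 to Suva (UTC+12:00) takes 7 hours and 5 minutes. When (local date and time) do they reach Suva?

11:20 on October 26

Convert departure to UTC: 17:30 + 9:00 = 02:30 UTC on Oct 25.
Add 13 hours 5 minutes leg 1 → 15:35 UTC.
Add 40 minutes layover in Marrick → 16:15 UTC.
Add 7 hours and 5 minutes leg 2 → 23:20 UTC.
Suva is UTC+12:00, so local arrival = 23:20 + 12:00 = 11:20 on Oct 26.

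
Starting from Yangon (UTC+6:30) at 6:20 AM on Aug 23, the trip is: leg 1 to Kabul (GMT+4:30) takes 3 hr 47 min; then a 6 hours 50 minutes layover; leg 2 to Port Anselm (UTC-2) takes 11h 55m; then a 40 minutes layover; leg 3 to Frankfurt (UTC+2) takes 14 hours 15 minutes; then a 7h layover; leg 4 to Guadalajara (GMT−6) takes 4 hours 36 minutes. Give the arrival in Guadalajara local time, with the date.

6:53 PM on Aug 24

Convert departure to UTC: 6:20 AM − 6:30 = 11:50 PM UTC on Aug 22.
Add 3 hours and 47 minutes leg 1 → 3:37 AM UTC (Aug 23).
Add 6 hours and 50 minutes layover in Kabul → 10:27 AM UTC.
Add 11 hours 55 minutes leg 2 → 10:22 PM UTC.
Add 40 minutes layover in Port Anselm → 11:02 PM UTC.
Add 14 hours and 15 minutes leg 3 → 1:17 PM UTC (Aug 24).
Add 7 hours layover in Frankfurt → 8:17 PM UTC.
Add 4 hours and 36 minutes leg 4 → 12:53 AM UTC (Aug 25).
Guadalajara is UTC−6:00, so local arrival = 12:53 AM − 6:00 = 6:53 PM on Aug 24.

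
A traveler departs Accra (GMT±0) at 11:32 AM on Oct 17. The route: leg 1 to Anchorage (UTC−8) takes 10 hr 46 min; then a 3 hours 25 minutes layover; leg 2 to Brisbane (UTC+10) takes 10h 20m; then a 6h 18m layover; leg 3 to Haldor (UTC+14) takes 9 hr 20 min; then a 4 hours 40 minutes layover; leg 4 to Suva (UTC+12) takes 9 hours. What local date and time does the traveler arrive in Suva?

5:21 AM on October 20

Accra is at UTC+0, so departure is already 11:32 AM UTC on Oct 17.
Add 10 hours and 46 minutes leg 1 → 10:18 PM UTC.
Add 3 hours 25 minutes layover in Anchorage → 1:43 AM UTC (Oct 18).
Add 10 hours and 20 minutes leg 2 → 12:03 PM UTC.
Add 6 hours and 18 minutes layover in Brisbane → 6:21 PM UTC.
Add 9 hours and 20 minutes leg 3 → 3:41 AM UTC (Oct 19).
Add 4 hours 40 minutes layover in Haldor → 8:21 AM UTC.
Add 9 hours leg 4 → 5:21 PM UTC.
Suva is UTC+12:00, so local arrival = 5:21 PM + 12:00 = 5:21 AM on Oct 20.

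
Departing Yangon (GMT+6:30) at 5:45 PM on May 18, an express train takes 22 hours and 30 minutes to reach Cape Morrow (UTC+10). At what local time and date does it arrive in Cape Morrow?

7:45 PM on May 19

Cape Morrow is 3:30 ahead of Yangon.
After 22 hours and 30 minutes it is 4:15 PM (May 19) in Yangon.
Shift by the zone difference: 4:15 PM + 3:30 = 7:45 PM on May 19 in Cape Morrow.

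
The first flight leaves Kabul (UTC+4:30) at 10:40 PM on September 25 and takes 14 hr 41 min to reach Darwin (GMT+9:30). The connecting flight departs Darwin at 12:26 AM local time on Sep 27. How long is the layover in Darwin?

6 hours 5 minutes

Convert departure to UTC: 10:40 PM − 4:30 = 6:10 PM UTC on Sep 25.
Add 14 hours and 41 minutes flight time → 8:51 AM UTC (Sep 26).
Darwin is UTC+9:30, so local arrival = 8:51 AM + 9:30 = 6:21 PM on Sep 26.
Layover = 12:26 AM − 6:21 PM (+1 day) = 6 hours 5 minutes.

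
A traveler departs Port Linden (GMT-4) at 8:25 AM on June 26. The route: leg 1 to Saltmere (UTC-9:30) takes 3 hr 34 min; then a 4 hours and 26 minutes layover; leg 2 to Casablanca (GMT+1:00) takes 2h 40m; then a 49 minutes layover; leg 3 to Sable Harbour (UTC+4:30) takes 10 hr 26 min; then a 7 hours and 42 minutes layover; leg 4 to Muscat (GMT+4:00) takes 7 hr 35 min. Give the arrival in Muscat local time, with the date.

Convert departure to UTC: 8:25 AM + 4:00 = 12:25 PM UTC on Jun 26.
Add 3 hours and 34 minutes leg 1 → 3:59 PM UTC.
Add 4 hours 26 minutes layover in Saltmere → 8:25 PM UTC.
Add 2 hours and 40 minutes leg 2 → 11:05 PM UTC.
Add 49 minutes layover in Casablanca → 11:54 PM UTC.
Add 10 hours and 26 minutes leg 3 → 10:20 AM UTC (Jun 27).
Add 7 hours 42 minutes layover in Sable Harbour → 6:02 PM UTC.
Add 7 hours 35 minutes leg 4 → 1:37 AM UTC (Jun 28).
Muscat is UTC+4:00, so local arrival = 1:37 AM + 4:00 = 5:37 AM on Jun 28.

5:37 AM on Jun 28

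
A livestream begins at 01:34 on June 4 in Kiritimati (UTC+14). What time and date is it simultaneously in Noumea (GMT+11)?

Noumea is 3:00 behind Kiritimati.
Shift by the zone difference: 01:34 − 3:00 = 22:34 on Jun 3 in Noumea.

22:34 on Jun 3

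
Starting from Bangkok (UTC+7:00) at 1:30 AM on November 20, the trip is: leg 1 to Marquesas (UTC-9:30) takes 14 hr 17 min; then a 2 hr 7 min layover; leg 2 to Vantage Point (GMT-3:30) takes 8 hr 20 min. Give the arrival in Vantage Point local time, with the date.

3:44 PM on Nov 20

Convert departure to UTC: 1:30 AM − 7:00 = 6:30 PM UTC on Nov 19.
Add 14 hours 17 minutes leg 1 → 8:47 AM UTC (Nov 20).
Add 2 hours and 7 minutes layover in Marquesas → 10:54 AM UTC.
Add 8 hours and 20 minutes leg 2 → 7:14 PM UTC.
Vantage Point is UTC−3:30, so local arrival = 7:14 PM − 3:30 = 3:44 PM on Nov 20.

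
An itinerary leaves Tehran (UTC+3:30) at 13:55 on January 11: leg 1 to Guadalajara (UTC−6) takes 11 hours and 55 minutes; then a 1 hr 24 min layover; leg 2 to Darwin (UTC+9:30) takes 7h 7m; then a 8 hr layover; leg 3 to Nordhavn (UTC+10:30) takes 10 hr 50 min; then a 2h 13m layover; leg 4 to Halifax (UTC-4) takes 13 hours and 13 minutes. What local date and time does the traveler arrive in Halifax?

Convert departure to UTC: 13:55 − 3:30 = 10:25 UTC on Jan 11.
Add 11 hours 55 minutes leg 1 → 22:20 UTC.
Add 1 hour 24 minutes layover in Guadalajara → 23:44 UTC.
Add 7 hours 7 minutes leg 2 → 06:51 UTC (Jan 12).
Add 8 hours layover in Darwin → 14:51 UTC.
Add 10 hours and 50 minutes leg 3 → 01:41 UTC (Jan 13).
Add 2 hours 13 minutes layover in Nordhavn → 03:54 UTC.
Add 13 hours and 13 minutes leg 4 → 17:07 UTC.
Halifax is UTC−4:00, so local arrival = 17:07 − 4:00 = 13:07 on Jan 13.

13:07 on Jan 13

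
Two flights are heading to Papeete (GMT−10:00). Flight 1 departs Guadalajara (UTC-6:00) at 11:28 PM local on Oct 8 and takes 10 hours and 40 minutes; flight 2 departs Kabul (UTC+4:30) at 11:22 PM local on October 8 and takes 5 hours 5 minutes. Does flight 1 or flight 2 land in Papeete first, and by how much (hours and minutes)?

Flight 1 in UTC: 11:28 PM + 6:00 = 5:28 AM on Oct 9.
+10 hours and 40 minutes → arrive 4:08 PM UTC on Oct 9.
Flight 2 in UTC: 11:22 PM − 4:30 = 6:52 PM on Oct 8.
+5 hours 5 minutes → arrive 11:57 PM UTC on Oct 8.
Flight 2 lands earlier by 16 hours 11 minutes.

the second, by 16 hours 11 minutes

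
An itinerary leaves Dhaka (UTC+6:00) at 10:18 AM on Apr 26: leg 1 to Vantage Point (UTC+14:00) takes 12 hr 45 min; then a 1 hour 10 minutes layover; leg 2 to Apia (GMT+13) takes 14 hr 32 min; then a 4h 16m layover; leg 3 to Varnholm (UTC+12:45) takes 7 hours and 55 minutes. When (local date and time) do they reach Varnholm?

9:41 AM on April 28

Convert departure to UTC: 10:18 AM − 6:00 = 4:18 AM UTC on Apr 26.
Add 12 hours 45 minutes leg 1 → 5:03 PM UTC.
Add 1 hour 10 minutes layover in Vantage Point → 6:13 PM UTC.
Add 14 hours and 32 minutes leg 2 → 8:45 AM UTC (Apr 27).
Add 4 hours 16 minutes layover in Apia → 1:01 PM UTC.
Add 7 hours and 55 minutes leg 3 → 8:56 PM UTC.
Varnholm is UTC+12:45, so local arrival = 8:56 PM + 12:45 = 9:41 AM on Apr 28.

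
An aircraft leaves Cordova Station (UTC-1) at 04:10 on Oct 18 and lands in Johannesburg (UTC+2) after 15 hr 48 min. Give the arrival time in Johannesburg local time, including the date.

22:58 on October 18

Johannesburg is 3:00 ahead of Cordova Station.
After 15 hours 48 minutes it is 19:58 in Cordova Station.
Shift by the zone difference: 19:58 + 3:00 = 22:58 on Oct 18 in Johannesburg.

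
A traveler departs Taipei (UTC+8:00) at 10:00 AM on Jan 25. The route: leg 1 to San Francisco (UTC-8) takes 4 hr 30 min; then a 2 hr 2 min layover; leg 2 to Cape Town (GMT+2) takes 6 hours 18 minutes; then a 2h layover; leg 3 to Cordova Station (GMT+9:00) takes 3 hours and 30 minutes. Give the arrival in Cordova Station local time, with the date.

Convert departure to UTC: 10:00 AM − 8:00 = 2:00 AM UTC on Jan 25.
Add 4 hours and 30 minutes leg 1 → 6:30 AM UTC.
Add 2 hours 2 minutes layover in San Francisco → 8:32 AM UTC.
Add 6 hours and 18 minutes leg 2 → 2:50 PM UTC.
Add 2 hours layover in Cape Town → 4:50 PM UTC.
Add 3 hours 30 minutes leg 3 → 8:20 PM UTC.
Cordova Station is UTC+9:00, so local arrival = 8:20 PM + 9:00 = 5:20 AM on Jan 26.

5:20 AM on January 26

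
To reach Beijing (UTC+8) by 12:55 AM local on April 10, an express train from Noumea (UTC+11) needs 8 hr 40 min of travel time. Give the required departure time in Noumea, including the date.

7:15 PM on April 9

Target arrival in UTC: 12:55 AM − 8:00 = 4:55 PM on Apr 9.
Subtract 8 hours and 40 minutes → departure 8:15 AM UTC on Apr 9.
Noumea is UTC+11:00: 8:15 AM + 11:00 = 7:15 PM on Apr 9.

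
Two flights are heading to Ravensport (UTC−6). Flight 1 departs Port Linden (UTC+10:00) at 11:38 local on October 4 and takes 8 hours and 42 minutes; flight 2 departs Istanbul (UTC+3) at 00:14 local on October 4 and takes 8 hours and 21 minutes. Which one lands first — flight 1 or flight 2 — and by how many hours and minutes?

Flight 1 in UTC: 11:38 − 10:00 = 01:38 on Oct 4.
+8 hours 42 minutes → arrive 10:20 UTC on Oct 4.
Flight 2 in UTC: 00:14 − 3:00 = 21:14 on Oct 3.
+8 hours and 21 minutes → arrive 05:35 UTC on Oct 4.
Flight 2 lands earlier by 4 hours 45 minutes.

the second, by 4 hours 45 minutes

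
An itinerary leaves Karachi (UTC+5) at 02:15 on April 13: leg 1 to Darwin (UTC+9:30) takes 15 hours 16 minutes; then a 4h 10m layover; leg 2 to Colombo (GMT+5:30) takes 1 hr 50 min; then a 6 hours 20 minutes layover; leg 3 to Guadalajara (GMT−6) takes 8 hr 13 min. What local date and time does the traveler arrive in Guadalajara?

Convert departure to UTC: 02:15 − 5:00 = 21:15 UTC on Apr 12.
Add 15 hours and 16 minutes leg 1 → 12:31 UTC (Apr 13).
Add 4 hours and 10 minutes layover in Darwin → 16:41 UTC.
Add 1 hour 50 minutes leg 2 → 18:31 UTC.
Add 6 hours and 20 minutes layover in Colombo → 00:51 UTC (Apr 14).
Add 8 hours 13 minutes leg 3 → 09:04 UTC.
Guadalajara is UTC−6:00, so local arrival = 09:04 − 6:00 = 03:04 on Apr 14.

03:04 on April 14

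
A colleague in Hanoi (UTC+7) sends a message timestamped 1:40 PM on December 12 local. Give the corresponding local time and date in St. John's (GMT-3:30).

St. John's is 10:30 behind Hanoi.
Shift by the zone difference: 1:40 PM − 10:30 = 3:10 AM on Dec 12 in St. John's.

3:10 AM on December 12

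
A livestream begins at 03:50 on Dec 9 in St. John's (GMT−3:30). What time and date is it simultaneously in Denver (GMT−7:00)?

00:20 on December 9

Denver is 3:30 behind St. John's.
Shift by the zone difference: 03:50 − 3:30 = 00:20 on Dec 9 in Denver.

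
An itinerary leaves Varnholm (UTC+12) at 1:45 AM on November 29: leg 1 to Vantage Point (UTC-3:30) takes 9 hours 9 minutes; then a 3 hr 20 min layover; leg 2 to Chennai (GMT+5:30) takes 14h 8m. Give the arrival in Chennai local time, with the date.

9:52 PM on November 29

Convert departure to UTC: 1:45 AM − 12:00 = 1:45 PM UTC on Nov 28.
Add 9 hours 9 minutes leg 1 → 10:54 PM UTC.
Add 3 hours 20 minutes layover in Vantage Point → 2:14 AM UTC (Nov 29).
Add 14 hours 8 minutes leg 2 → 4:22 PM UTC.
Chennai is UTC+5:30, so local arrival = 4:22 PM + 5:30 = 9:52 PM on Nov 29.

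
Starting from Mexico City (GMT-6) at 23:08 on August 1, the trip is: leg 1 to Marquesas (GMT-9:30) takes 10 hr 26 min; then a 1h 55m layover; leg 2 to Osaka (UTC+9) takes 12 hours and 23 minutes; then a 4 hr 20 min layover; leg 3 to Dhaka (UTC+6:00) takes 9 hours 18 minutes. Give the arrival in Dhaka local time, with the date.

Convert departure to UTC: 23:08 + 6:00 = 05:08 UTC on Aug 2.
Add 10 hours 26 minutes leg 1 → 15:34 UTC.
Add 1 hour and 55 minutes layover in Marquesas → 17:29 UTC.
Add 12 hours and 23 minutes leg 2 → 05:52 UTC (Aug 3).
Add 4 hours and 20 minutes layover in Osaka → 10:12 UTC.
Add 9 hours and 18 minutes leg 3 → 19:30 UTC.
Dhaka is UTC+6:00, so local arrival = 19:30 + 6:00 = 01:30 on Aug 4.

01:30 on Aug 4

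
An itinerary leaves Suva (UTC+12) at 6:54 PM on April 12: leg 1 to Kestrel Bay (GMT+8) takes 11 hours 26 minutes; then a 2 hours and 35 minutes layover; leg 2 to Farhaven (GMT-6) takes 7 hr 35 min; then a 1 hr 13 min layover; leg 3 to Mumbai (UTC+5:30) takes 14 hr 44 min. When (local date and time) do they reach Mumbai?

1:57 AM on April 14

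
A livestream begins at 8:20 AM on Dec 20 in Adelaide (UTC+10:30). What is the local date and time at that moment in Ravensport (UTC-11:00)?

10:50 AM on December 19

In UTC: 8:20 AM − 10:30 = 9:50 PM on Dec 19.
Ravensport is UTC−11:00: 9:50 PM − 11:00 = 10:50 AM on Dec 19.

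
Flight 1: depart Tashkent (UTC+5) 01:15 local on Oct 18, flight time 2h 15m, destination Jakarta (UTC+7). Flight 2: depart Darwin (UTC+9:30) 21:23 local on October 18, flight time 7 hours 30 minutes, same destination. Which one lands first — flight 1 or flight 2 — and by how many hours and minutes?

Flight 1 in UTC: 01:15 − 5:00 = 20:15 on Oct 17.
+2 hours 15 minutes → arrive 22:30 UTC on Oct 17.
Flight 2 in UTC: 21:23 − 9:30 = 11:53 on Oct 18.
+7 hours 30 minutes → arrive 19:23 UTC on Oct 18.
Flight 1 lands earlier by 20 hours 53 minutes.

the first, by 20 hours 53 minutes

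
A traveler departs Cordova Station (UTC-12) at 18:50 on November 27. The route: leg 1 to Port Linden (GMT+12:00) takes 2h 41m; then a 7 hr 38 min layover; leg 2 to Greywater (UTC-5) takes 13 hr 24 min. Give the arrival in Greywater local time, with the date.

01:33 on Nov 29

Convert departure to UTC: 18:50 + 12:00 = 06:50 UTC on Nov 28.
Add 2 hours 41 minutes leg 1 → 09:31 UTC.
Add 7 hours and 38 minutes layover in Port Linden → 17:09 UTC.
Add 13 hours and 24 minutes leg 2 → 06:33 UTC (Nov 29).
Greywater is UTC−5:00, so local arrival = 06:33 − 5:00 = 01:33 on Nov 29.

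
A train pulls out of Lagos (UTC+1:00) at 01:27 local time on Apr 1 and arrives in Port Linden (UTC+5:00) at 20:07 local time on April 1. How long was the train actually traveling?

14 hours 40 minutes

Port Linden is 4:00 ahead of Lagos.
Clock-face elapsed time (ignoring zones) is 18 hours 40 minutes.
Actual elapsed = 18 hours 40 minutes − 4:00 = 14 hours 40 minutes.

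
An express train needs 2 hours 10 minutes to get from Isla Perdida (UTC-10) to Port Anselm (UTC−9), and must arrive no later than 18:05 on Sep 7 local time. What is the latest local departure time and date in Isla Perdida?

14:55 on September 7

Target arrival in UTC: 18:05 + 9:00 = 03:05 on Sep 8.
Subtract 2 hours and 10 minutes → departure 00:55 UTC on Sep 8.
Isla Perdida is UTC−10:00: 00:55 − 10:00 = 14:55 on Sep 7.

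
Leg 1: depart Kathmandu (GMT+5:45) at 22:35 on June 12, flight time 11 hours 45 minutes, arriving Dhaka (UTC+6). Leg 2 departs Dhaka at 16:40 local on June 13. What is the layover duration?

6 hours 5 minutes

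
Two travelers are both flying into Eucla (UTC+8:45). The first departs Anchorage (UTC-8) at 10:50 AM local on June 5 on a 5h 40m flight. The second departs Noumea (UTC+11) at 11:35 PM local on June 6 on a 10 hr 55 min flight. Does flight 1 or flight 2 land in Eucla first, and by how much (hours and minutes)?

the first, by 23 hours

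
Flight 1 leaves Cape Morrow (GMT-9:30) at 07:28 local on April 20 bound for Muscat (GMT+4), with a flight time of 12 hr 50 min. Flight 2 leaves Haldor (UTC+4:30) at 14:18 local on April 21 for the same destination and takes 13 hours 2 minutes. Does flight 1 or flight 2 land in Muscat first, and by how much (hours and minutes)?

the first, by 17 hours 2 minutes

Flight 1 in UTC: 07:28 + 9:30 = 16:58 on Apr 20.
+12 hours 50 minutes → arrive 05:48 UTC on Apr 21.
Flight 2 in UTC: 14:18 − 4:30 = 09:48 on Apr 21.
+13 hours and 2 minutes → arrive 22:50 UTC on Apr 21.
Flight 1 lands earlier by 17 hours 2 minutes.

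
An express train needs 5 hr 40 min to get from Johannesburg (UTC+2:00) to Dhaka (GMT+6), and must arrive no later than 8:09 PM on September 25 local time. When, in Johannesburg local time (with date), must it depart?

10:29 AM on Sep 25

Target arrival in UTC: 8:09 PM − 6:00 = 2:09 PM on Sep 25.
Subtract 5 hours and 40 minutes → departure 8:29 AM UTC on Sep 25.
Johannesburg is UTC+2:00: 8:29 AM + 2:00 = 10:29 AM on Sep 25.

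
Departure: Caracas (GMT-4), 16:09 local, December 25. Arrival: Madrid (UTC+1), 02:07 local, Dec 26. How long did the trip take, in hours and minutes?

4 hours 58 minutes

Departure in UTC: 16:09 + 4:00 = 20:09 on Dec 25.
Arrival in UTC: 02:07 − 1:00 = 01:07 on Dec 26.
Elapsed = 01:07 − 20:09 (+1 day) = 4 hours 58 minutes.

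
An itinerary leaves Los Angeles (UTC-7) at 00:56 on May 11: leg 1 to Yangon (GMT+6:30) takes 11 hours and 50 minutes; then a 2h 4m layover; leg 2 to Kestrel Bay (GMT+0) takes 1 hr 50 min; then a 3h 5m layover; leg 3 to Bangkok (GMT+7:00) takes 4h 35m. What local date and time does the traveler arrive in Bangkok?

14:20 on May 12

Convert departure to UTC: 00:56 + 7:00 = 07:56 UTC on May 11.
Add 11 hours and 50 minutes leg 1 → 19:46 UTC.
Add 2 hours and 4 minutes layover in Yangon → 21:50 UTC.
Add 1 hour 50 minutes leg 2 → 23:40 UTC.
Add 3 hours and 5 minutes layover in Kestrel Bay → 02:45 UTC (May 12).
Add 4 hours and 35 minutes leg 3 → 07:20 UTC.
Bangkok is UTC+7:00, so local arrival = 07:20 + 7:00 = 14:20 on May 12.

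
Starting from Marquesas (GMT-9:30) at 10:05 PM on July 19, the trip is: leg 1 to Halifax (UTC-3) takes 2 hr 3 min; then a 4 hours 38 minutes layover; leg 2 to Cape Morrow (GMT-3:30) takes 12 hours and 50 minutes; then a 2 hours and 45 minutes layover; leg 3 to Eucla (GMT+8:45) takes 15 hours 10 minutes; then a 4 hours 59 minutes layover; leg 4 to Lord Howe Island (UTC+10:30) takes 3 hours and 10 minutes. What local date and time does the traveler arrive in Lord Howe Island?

3:40 PM on Jul 22

Convert departure to UTC: 10:05 PM + 9:30 = 7:35 AM UTC on Jul 20.
Add 2 hours 3 minutes leg 1 → 9:38 AM UTC.
Add 4 hours 38 minutes layover in Halifax → 2:16 PM UTC.
Add 12 hours and 50 minutes leg 2 → 3:06 AM UTC (Jul 21).
Add 2 hours and 45 minutes layover in Cape Morrow → 5:51 AM UTC.
Add 15 hours 10 minutes leg 3 → 9:01 PM UTC.
Add 4 hours and 59 minutes layover in Eucla → 2:00 AM UTC (Jul 22).
Add 3 hours and 10 minutes leg 4 → 5:10 AM UTC.
Lord Howe Island is UTC+10:30, so local arrival = 5:10 AM + 10:30 = 3:40 PM on Jul 22.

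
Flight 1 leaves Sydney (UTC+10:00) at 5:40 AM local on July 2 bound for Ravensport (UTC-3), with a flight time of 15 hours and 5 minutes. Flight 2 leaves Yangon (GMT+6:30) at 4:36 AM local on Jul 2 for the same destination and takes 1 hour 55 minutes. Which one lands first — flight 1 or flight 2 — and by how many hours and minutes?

the second, by 10 hours 44 minutes

Flight 1 in UTC: 5:40 AM − 10:00 = 7:40 PM on Jul 1.
+15 hours 5 minutes → arrive 10:45 AM UTC on Jul 2.
Flight 2 in UTC: 4:36 AM − 6:30 = 10:06 PM on Jul 1.
+1 hour 55 minutes → arrive 12:01 AM UTC on Jul 2.
Flight 2 lands earlier by 10 hours 44 minutes.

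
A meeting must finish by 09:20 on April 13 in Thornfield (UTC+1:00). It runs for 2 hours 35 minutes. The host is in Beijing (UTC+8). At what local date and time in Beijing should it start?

Target end time in UTC: 09:20 − 1:00 = 08:20 on Apr 13.
Subtract 2 hours 35 minutes → start 05:45 UTC on Apr 13.
Beijing is UTC+8:00: 05:45 + 8:00 = 13:45 on Apr 13.

13:45 on April 13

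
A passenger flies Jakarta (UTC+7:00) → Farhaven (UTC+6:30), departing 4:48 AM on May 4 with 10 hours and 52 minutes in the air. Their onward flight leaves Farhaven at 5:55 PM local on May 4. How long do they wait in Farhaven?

Convert departure to UTC: 4:48 AM − 7:00 = 9:48 PM UTC on May 3.
Add 10 hours and 52 minutes flight time → 8:40 AM UTC (May 4).
Farhaven is UTC+6:30, so local arrival = 8:40 AM + 6:30 = 3:10 PM on May 4.
Layover = 5:55 PM − 3:10 PM = 2 hours 45 minutes.

2 hours 45 minutes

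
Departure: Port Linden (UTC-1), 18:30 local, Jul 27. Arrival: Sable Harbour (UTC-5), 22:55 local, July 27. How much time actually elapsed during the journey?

Departure in UTC: 18:30 + 1:00 = 19:30 on Jul 27.
Arrival in UTC: 22:55 + 5:00 = 03:55 on Jul 28.
Elapsed = 03:55 − 19:30 (+1 day) = 8 hours 25 minutes.

8 hours 25 minutes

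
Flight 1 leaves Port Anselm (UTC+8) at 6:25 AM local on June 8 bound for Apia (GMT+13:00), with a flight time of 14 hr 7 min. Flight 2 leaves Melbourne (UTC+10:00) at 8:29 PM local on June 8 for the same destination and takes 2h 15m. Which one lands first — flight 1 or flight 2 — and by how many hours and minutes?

Flight 1 in UTC: 6:25 AM − 8:00 = 10:25 PM on Jun 7.
+14 hours 7 minutes → arrive 12:32 PM UTC on Jun 8.
Flight 2 in UTC: 8:29 PM − 10:00 = 10:29 AM on Jun 8.
+2 hours 15 minutes → arrive 12:44 PM UTC on Jun 8.
Flight 1 lands earlier by 12 minutes.

the first, by 12 minutes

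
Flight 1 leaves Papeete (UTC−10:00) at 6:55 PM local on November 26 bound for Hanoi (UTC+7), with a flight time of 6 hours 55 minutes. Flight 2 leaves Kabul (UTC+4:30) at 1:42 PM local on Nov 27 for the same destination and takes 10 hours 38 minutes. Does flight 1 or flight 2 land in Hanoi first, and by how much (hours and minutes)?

the first, by 8 hours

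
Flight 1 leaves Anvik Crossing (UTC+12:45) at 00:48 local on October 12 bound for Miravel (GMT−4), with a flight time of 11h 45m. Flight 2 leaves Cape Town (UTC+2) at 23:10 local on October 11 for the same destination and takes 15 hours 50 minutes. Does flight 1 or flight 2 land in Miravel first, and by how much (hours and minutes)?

the first, by 13 hours 12 minutes

Flight 1 in UTC: 00:48 − 12:45 = 12:03 on Oct 11.
+11 hours 45 minutes → arrive 23:48 UTC on Oct 11.
Flight 2 in UTC: 23:10 − 2:00 = 21:10 on Oct 11.
+15 hours 50 minutes → arrive 13:00 UTC on Oct 12.
Flight 1 lands earlier by 13 hours 12 minutes.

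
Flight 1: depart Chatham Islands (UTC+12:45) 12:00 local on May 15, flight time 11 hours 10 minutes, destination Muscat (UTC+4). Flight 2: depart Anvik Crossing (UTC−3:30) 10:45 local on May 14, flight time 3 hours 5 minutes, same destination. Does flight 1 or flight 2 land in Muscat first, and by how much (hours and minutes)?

the second, by 17 hours 5 minutes

Flight 1 in UTC: 12:00 − 12:45 = 23:15 on May 14.
+11 hours and 10 minutes → arrive 10:25 UTC on May 15.
Flight 2 in UTC: 10:45 + 3:30 = 14:15 on May 14.
+3 hours 5 minutes → arrive 17:20 UTC on May 14.
Flight 2 lands earlier by 17 hours 5 minutes.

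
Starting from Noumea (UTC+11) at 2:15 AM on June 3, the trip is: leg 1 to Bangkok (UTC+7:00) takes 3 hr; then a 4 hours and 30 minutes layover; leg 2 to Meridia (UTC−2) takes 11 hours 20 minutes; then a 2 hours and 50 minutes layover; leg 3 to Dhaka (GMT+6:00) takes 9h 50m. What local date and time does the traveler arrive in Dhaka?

4:45 AM on June 4

Convert departure to UTC: 2:15 AM − 11:00 = 3:15 PM UTC on Jun 2.
Add 3 hours leg 1 → 6:15 PM UTC.
Add 4 hours and 30 minutes layover in Bangkok → 10:45 PM UTC.
Add 11 hours and 20 minutes leg 2 → 10:05 AM UTC (Jun 3).
Add 2 hours 50 minutes layover in Meridia → 12:55 PM UTC.
Add 9 hours and 50 minutes leg 3 → 10:45 PM UTC.
Dhaka is UTC+6:00, so local arrival = 10:45 PM + 6:00 = 4:45 AM on Jun 4.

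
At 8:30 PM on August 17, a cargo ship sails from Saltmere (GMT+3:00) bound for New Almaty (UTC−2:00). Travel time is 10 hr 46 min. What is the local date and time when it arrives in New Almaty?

Convert departure to UTC: 8:30 PM − 3:00 = 5:30 PM UTC on Aug 17.
Add 10 hours and 46 minutes travel time → 4:16 AM UTC (Aug 18).
New Almaty is UTC−2:00, so local arrival = 4:16 AM − 2:00 = 2:16 AM on Aug 18.

2:16 AM on August 18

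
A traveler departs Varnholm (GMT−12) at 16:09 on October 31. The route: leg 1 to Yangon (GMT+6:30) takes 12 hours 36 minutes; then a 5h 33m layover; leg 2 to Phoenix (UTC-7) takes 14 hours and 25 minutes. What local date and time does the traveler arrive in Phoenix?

05:43 on November 2

Convert departure to UTC: 16:09 + 12:00 = 04:09 UTC on Nov 1.
Add 12 hours 36 minutes leg 1 → 16:45 UTC.
Add 5 hours 33 minutes layover in Yangon → 22:18 UTC.
Add 14 hours 25 minutes leg 2 → 12:43 UTC (Nov 2).
Phoenix is UTC−7:00, so local arrival = 12:43 − 7:00 = 05:43 on Nov 2.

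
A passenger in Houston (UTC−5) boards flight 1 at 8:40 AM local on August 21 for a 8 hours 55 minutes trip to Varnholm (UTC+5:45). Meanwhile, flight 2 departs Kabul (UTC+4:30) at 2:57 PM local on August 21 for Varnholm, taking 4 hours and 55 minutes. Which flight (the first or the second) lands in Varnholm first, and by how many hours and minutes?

Flight 1 in UTC: 8:40 AM + 5:00 = 1:40 PM on Aug 21.
+8 hours and 55 minutes → arrive 10:35 PM UTC on Aug 21.
Flight 2 in UTC: 2:57 PM − 4:30 = 10:27 AM on Aug 21.
+4 hours and 55 minutes → arrive 3:22 PM UTC on Aug 21.
Flight 2 lands earlier by 7 hours 13 minutes.

the second, by 7 hours 13 minutes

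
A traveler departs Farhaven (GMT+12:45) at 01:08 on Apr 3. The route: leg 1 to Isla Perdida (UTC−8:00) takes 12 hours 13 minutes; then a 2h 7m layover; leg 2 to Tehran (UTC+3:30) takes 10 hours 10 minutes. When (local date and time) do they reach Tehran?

Convert departure to UTC: 01:08 − 12:45 = 12:23 UTC on Apr 2.
Add 12 hours 13 minutes leg 1 → 00:36 UTC (Apr 3).
Add 2 hours and 7 minutes layover in Isla Perdida → 02:43 UTC.
Add 10 hours 10 minutes leg 2 → 12:53 UTC.
Tehran is UTC+3:30, so local arrival = 12:53 + 3:30 = 16:23 on Apr 3.

16:23 on April 3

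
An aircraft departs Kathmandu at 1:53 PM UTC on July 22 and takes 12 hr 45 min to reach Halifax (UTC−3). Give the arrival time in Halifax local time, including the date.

Departure is given in UTC: 1:53 PM on Jul 22.
Add 12 hours 45 minutes → 2:38 AM UTC (Jul 23).
Halifax is UTC−3:00: 2:38 AM − 3:00 = 11:38 PM on Jul 22.

11:38 PM on July 22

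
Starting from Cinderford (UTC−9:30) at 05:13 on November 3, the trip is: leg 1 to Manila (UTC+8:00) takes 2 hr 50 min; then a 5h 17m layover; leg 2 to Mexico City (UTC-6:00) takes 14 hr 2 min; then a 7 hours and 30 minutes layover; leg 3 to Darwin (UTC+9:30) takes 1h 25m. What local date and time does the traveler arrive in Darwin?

Convert departure to UTC: 05:13 + 9:30 = 14:43 UTC on Nov 3.
Add 2 hours 50 minutes leg 1 → 17:33 UTC.
Add 5 hours and 17 minutes layover in Manila → 22:50 UTC.
Add 14 hours and 2 minutes leg 2 → 12:52 UTC (Nov 4).
Add 7 hours 30 minutes layover in Mexico City → 20:22 UTC.
Add 1 hour and 25 minutes leg 3 → 21:47 UTC.
Darwin is UTC+9:30, so local arrival = 21:47 + 9:30 = 07:17 on Nov 5.

07:17 on November 5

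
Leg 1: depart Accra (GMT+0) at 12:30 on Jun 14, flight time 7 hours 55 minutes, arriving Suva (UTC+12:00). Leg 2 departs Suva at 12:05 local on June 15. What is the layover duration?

Accra is at UTC+0, so departure is already 12:30 UTC on Jun 14.
Add 7 hours 55 minutes flight time → 20:25 UTC.
Suva is UTC+12:00, so local arrival = 20:25 + 12:00 = 08:25 on Jun 15.
Layover = 12:05 − 08:25 = 3 hours 40 minutes.

3 hours 40 minutes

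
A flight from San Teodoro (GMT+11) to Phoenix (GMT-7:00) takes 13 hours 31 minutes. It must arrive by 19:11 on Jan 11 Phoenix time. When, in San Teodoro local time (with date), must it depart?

Target arrival in UTC: 19:11 + 7:00 = 02:11 on Jan 12.
Subtract 13 hours 31 minutes → departure 12:40 UTC on Jan 11.
San Teodoro is UTC+11:00: 12:40 + 11:00 = 23:40 on Jan 11.

23:40 on Jan 11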